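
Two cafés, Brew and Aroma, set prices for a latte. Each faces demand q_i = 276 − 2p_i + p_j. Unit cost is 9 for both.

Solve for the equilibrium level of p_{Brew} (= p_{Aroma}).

98

Brew's profit: π = (p_{Brew} − 9)(276 − 2p_{Brew} + p_{Aroma}).
∂π/∂p_{Brew} = 294 − 4p_{Brew} + p_{Aroma} = 0 ⇒ p_{Brew} = 73.5 + 0.25p_{Aroma}.
The game is symmetric, so in equilibrium p_{Aroma} = p_{Brew}: the reaction function gives 0.75p_{Brew} = 73.5, hence p_{Brew} = 98.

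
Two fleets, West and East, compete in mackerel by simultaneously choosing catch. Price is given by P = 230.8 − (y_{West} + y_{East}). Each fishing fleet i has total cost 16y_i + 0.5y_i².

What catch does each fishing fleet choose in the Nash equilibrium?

53.7

Fishing fleet West's profit: π = y_{West}(230.8 − (y_{West} + y_{East})) − 16y_{West} − 0.5y_{West}².
∂π/∂y_{West} = 214.8 − 3y_{West} − y_{East} = 0, so y_{West} = 71.6 − (1/3)y_{East}.
The game is symmetric, so in equilibrium y_{East} = y_{West}: the reaction function gives (4/3)y_{West} = 71.6, hence y_{West} = 53.7.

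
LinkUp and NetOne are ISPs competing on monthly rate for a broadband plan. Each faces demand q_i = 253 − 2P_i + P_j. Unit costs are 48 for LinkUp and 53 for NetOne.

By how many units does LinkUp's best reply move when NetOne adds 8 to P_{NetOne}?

LinkUp's profit: π = (P_{LinkUp} − 48)(253 − 2P_{LinkUp} + P_{NetOne}).
∂π/∂P_{LinkUp} = 349 − 4P_{LinkUp} + P_{NetOne} = 0 ⇒ P_{LinkUp} = 87.25 + 0.25P_{NetOne}.
The reaction-function slope is 0.25, so an 8-unit rise in P_{NetOne} moves P_{LinkUp} by 0.25 × 8 = 2. LinkUp's best response rises — the actions are strategic complements.

2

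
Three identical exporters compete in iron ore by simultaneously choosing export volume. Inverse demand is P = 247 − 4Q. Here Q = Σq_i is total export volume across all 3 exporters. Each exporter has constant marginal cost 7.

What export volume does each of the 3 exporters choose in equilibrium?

15

A representative exporter's profit is π_i = q_i(247 − 4Q) − 7q_i, with Q = q_i + Σ_{j≠i} q_j.
First-order condition: 240 − 8q_i − 4Σ_{j≠i} q_j = 0.
With identical exporters, set every q_j = q: then 240 − 8q − 8q = 0, i.e. q = 240/16 = 15.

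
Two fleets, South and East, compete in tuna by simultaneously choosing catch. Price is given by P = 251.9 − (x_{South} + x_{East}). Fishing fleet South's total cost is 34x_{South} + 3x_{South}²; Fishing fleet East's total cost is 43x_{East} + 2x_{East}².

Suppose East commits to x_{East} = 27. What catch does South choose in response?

23.8625

Fishing fleet South's profit: π = x_{South}(251.9 − (x_{South} + x_{East})) − 34x_{South} − 3x_{South}².
∂π/∂x_{South} = 217.9 − 8x_{South} − x_{East} = 0, so x_{South} = 27.2375 − 0.125x_{East}.
At x_{East} = 27: x_{South} = 27.2375 − 0.125·27 = 23.8625.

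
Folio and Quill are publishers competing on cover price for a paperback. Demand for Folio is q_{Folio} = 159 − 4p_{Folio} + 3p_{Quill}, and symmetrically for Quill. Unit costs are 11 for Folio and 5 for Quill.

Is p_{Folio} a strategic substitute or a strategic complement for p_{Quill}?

Folio's profit: π = (p_{Folio} − 11)(159 − 4p_{Folio} + 3p_{Quill}).
∂π/∂p_{Folio} = 203 − 8p_{Folio} + 3p_{Quill} = 0 ⇒ p_{Folio} = 25.375 + 0.375p_{Quill}.
The best-response slope dp_{Folio}/dp_{Quill} = 0.375 > 0: the reaction function is upward-sloping, so the choices are strategic complements.

strategic complements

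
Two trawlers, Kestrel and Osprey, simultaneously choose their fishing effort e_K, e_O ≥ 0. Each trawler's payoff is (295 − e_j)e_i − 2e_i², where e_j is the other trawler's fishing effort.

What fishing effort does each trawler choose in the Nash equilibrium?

Kestrel's payoff is (295 − e_O)e_K − 2e_K².
∂π/∂e_K = 295 − e_O − 4e_K = 0, so e_K = 73.75 − 0.25e_O.
Setting e_K = e_O in the reaction function: e_K = 73.75 − 0.25e_K, so e_K = 73.75 / 1.25 = 59.

59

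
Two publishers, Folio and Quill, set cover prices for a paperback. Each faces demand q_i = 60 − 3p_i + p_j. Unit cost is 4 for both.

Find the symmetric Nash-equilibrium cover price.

14.4

Folio's profit: π = (p_{Folio} − 4)(60 − 3p_{Folio} + p_{Quill}).
∂π/∂p_{Folio} = 72 − 6p_{Folio} + p_{Quill} = 0 ⇒ p_{Folio} = 12 + (1/6)p_{Quill}.
The game is symmetric, so in equilibrium p_{Quill} = p_{Folio}: the reaction function gives (5/6)p_{Folio} = 12, hence p_{Folio} = 14.4.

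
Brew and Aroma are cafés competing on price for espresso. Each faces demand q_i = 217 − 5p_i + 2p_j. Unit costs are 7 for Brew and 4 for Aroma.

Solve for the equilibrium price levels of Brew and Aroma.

Brew's profit: π = (p_{Brew} − 7)(217 − 5p_{Brew} + 2p_{Aroma}).
∂π/∂p_{Brew} = 252 − 10p_{Brew} + 2p_{Aroma} = 0 ⇒ p_{Brew} = 25.2 + 0.2p_{Aroma}.
Similarly p_{Aroma} = 23.7 + 0.2p_{Brew}.
Plugging p_{Aroma} into Brew's best response: p_{Brew} = 25.2 + 0.2(23.7 + 0.2p_{Brew}) ⇒ 0.96p_{Brew} = 29.94, so p_{Brew} = 31.1875.
Then p_{Aroma} = 23.7 + 0.2·31.1875 = 29.9375.

31.1875, 29.9375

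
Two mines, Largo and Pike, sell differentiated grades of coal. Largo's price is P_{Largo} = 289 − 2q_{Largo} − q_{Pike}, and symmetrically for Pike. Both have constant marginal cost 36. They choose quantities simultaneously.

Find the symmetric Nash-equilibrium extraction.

50.6

Mine Largo's profit: π = q_{Largo}(289 − 2q_{Largo} − q_{Pike}) − 36q_{Largo}.
∂π/∂q_{Largo} = 253 − 4q_{Largo} − q_{Pike} = 0 ⇒ q_{Largo} = 63.25 − 0.25q_{Pike}.
The game is symmetric, so in equilibrium q_{Pike} = q_{Largo}: the reaction function gives 1.25q_{Largo} = 63.25, hence q_{Largo} = 50.6.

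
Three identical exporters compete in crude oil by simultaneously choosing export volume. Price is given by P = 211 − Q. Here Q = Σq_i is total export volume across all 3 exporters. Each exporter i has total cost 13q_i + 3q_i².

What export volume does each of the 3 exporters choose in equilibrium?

19.8

A representative exporter's profit is π_i = q_i(211 − Q) − 13q_i − 3q_i², with Q = q_i + Σ_{j≠i} q_j.
First-order condition: 198 − 8q_i − Σ_{j≠i} q_j = 0.
Imposing symmetry (q_j = q for all j) turns Σ_{j≠i} q_j into 2q, so 198 = 10q and q = 19.8.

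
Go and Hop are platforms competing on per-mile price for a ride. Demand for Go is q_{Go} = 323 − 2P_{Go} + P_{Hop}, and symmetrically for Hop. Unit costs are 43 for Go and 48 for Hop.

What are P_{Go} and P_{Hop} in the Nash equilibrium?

137, 139

Go's profit: π = (P_{Go} − 43)(323 − 2P_{Go} + P_{Hop}).
∂π/∂P_{Go} = 409 − 4P_{Go} + P_{Hop} = 0 ⇒ P_{Go} = 102.25 + 0.25P_{Hop}.
Similarly P_{Hop} = 104.75 + 0.25P_{Go}.
Plugging P_{Hop} into Go's best response: P_{Go} = 102.25 + 0.25(104.75 + 0.25P_{Go}) ⇒ 0.9375P_{Go} = 128.4375, so P_{Go} = 137.
Then P_{Hop} = 104.75 + 0.25·137 = 139.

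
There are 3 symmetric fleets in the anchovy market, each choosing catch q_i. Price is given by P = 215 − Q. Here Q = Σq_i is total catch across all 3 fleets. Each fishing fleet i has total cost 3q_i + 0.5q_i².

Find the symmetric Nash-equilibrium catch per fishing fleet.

42.4

A representative fishing fleet's profit is π_i = q_i(215 − Q) − 3q_i − 0.5q_i², with Q = q_i + Σ_{j≠i} q_j.
First-order condition: 212 − 3q_i − Σ_{j≠i} q_j = 0.
Imposing symmetry (q_j = q for all j) turns Σ_{j≠i} q_j into 2q, so 212 = 5q and q = 42.4.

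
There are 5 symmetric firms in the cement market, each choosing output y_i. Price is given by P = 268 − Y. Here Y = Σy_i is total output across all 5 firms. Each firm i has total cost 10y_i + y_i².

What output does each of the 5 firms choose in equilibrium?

A representative firm's profit is π_i = y_i(268 − Y) − 10y_i − y_i², with Y = y_i + Σ_{j≠i} y_j.
First-order condition: 258 − 4y_i − Σ_{j≠i} y_j = 0.
With identical firms, set every y_j = y: then 258 − 4y − 4y = 0, i.e. y = 258/8 = 32.25.

32.25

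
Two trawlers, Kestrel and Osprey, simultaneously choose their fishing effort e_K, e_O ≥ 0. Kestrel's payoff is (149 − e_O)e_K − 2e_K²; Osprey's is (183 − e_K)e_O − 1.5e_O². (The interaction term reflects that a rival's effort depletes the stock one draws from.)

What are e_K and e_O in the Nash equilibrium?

24, 53

Expanding Kestrel's payoff: 149e_K − e_Oe_K − 2e_K².
∂π/∂e_K = 149 − e_O − 4e_K = 0, so e_K = 37.25 − 0.25e_O.
Likewise for Osprey: e_O = 61 − (1/3)e_K.
Solving the two reaction functions simultaneously: (1 − (−0.25)(−1/3))e_K = 37.25 − 0.25·61, so (11/12)e_K = 22 and e_K = 24.
Then e_O = 61 − (1/3)·24 = 53.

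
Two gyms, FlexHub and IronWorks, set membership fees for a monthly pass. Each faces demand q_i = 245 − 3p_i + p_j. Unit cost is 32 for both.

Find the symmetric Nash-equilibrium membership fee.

FlexHub's profit: π = (p_{FlexHub} − 32)(245 − 3p_{FlexHub} + p_{IronWorks}).
∂π/∂p_{FlexHub} = 341 − 6p_{FlexHub} + p_{IronWorks} = 0 ⇒ p_{FlexHub} = 341/6 + (1/6)p_{IronWorks}.
The game is symmetric, so in equilibrium p_{IronWorks} = p_{FlexHub}: the reaction function gives (5/6)p_{FlexHub} = 341/6, hence p_{FlexHub} = 68.2.

68.2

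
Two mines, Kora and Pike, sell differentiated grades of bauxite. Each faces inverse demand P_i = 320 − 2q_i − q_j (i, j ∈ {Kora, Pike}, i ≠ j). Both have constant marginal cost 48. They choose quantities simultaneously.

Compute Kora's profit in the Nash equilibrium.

Mine Kora's profit: π = q_{Kora}(320 − 2q_{Kora} − q_{Pike}) − 48q_{Kora}.
∂π/∂q_{Kora} = 272 − 4q_{Kora} − q_{Pike} = 0 ⇒ q_{Kora} = 68 − 0.25q_{Pike}.
Setting q_{Kora} = q_{Pike} in the reaction function: q_{Kora} = 68 − 0.25q_{Kora}, so q_{Kora} = 68 / 1.25 = 54.4.
P_{Kora} = 320 − 2·54.4 − 54.4 = 156.8.
Profit = (156.8 − 48)·54.4 = 5918.72.

5918.72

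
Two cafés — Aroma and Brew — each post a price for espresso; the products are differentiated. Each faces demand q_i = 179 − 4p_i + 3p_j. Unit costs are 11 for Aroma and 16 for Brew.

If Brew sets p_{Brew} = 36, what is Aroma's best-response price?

Aroma's profit: π = (p_{Aroma} − 11)(179 − 4p_{Aroma} + 3p_{Brew}).
∂π/∂p_{Aroma} = 223 − 8p_{Aroma} + 3p_{Brew} = 0 ⇒ p_{Aroma} = 27.875 + 0.375p_{Brew}.
At p_{Brew} = 36: p_{Aroma} = 27.875 + 0.375·36 = 41.375.

41.375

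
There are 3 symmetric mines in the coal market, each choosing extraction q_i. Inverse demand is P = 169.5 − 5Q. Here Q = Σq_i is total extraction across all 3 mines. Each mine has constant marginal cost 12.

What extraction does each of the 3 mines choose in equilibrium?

7.875

A representative mine's profit is π_i = q_i(169.5 − 5Q) − 12q_i, with Q = q_i + Σ_{j≠i} q_j.
First-order condition: 157.5 − 10q_i − 5Σ_{j≠i} q_j = 0.
In a symmetric equilibrium every mine chooses the same q, so Σ_{j≠i} q_j = 2q. The condition becomes 157.5 − 20q = 0, giving q = 157.5/20 = 7.875.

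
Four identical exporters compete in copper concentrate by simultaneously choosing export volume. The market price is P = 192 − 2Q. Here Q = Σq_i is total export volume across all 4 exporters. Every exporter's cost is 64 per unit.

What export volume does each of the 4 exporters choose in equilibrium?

12.8

A representative exporter's profit is π_i = q_i(192 − 2Q) − 64q_i, with Q = q_i + Σ_{j≠i} q_j.
First-order condition: 128 − 4q_i − 2Σ_{j≠i} q_j = 0.
Imposing symmetry (q_j = q for all j) turns Σ_{j≠i} q_j into 3q, so 128 = 10q and q = 12.8.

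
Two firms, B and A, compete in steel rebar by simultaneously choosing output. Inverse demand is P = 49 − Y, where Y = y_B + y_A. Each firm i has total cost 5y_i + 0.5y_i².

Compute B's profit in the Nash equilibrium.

Firm B's profit: π = y_B(49 − (y_B + y_A)) − 5y_B − 0.5y_B².
∂π/∂y_B = 44 − 3y_B − y_A = 0, so y_B = 44/3 − (1/3)y_A.
The game is symmetric, so in equilibrium y_A = y_B: the reaction function gives (4/3)y_B = 44/3, hence y_B = 11.
Price P = 49 − 22 = 27.
B's profit: (27 − 5)·11 − 0.5(11)² = 181.5.

181.5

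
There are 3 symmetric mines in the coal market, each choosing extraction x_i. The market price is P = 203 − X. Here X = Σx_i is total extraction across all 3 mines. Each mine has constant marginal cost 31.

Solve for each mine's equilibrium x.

A representative mine's profit is π_i = x_i(203 − X) − 31x_i, with X = x_i + Σ_{j≠i} x_j.
First-order condition: 172 − 2x_i − Σ_{j≠i} x_j = 0.
With identical mines, set every x_j = x: then 172 − 2x − 2x = 0, i.e. x = 172/4 = 43.

43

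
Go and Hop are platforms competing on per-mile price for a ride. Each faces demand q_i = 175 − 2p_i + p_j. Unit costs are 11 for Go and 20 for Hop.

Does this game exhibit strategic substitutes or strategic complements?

strategic complements

Go's profit: π = (p_{Go} − 11)(175 − 2p_{Go} + p_{Hop}).
∂π/∂p_{Go} = 197 − 4p_{Go} + p_{Hop} = 0 ⇒ p_{Go} = 49.25 + 0.25p_{Hop}.
The best-response slope dp_{Go}/dp_{Hop} = 0.25 > 0: the reaction function is upward-sloping, so the choices are strategic complements.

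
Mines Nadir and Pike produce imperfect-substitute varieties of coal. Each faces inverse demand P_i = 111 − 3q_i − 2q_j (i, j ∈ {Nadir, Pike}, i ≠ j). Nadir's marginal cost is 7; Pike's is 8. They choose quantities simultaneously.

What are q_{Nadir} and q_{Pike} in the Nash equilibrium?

13.0625, 12.8125

Mine Nadir's profit: π = q_{Nadir}(111 − 3q_{Nadir} − 2q_{Pike}) − 7q_{Nadir}.
∂π/∂q_{Nadir} = 104 − 6q_{Nadir} − 2q_{Pike} = 0 ⇒ q_{Nadir} = 52/3 − (1/3)q_{Pike}.
Similarly q_{Pike} = 103/6 − (1/3)q_{Nadir}.
Substituting the second reaction function into the first: q_{Nadir} = 52/3 − (1/3)(103/6 − (1/3)q_{Nadir}), which gives (8/9)q_{Nadir} = 209/18 ⇒ q_{Nadir} = 13.0625.
Then q_{Pike} = 103/6 − (1/3)·13.0625 = 12.8125.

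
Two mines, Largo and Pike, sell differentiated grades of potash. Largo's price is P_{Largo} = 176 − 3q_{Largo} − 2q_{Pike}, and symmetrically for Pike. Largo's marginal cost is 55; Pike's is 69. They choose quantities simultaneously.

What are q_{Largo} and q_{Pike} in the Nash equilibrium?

Mine Largo's profit: π = q_{Largo}(176 − 3q_{Largo} − 2q_{Pike}) − 55q_{Largo}.
∂π/∂q_{Largo} = 121 − 6q_{Largo} − 2q_{Pike} = 0 ⇒ q_{Largo} = 121/6 − (1/3)q_{Pike}.
Similarly q_{Pike} = 107/6 − (1/3)q_{Largo}.
Solving the two reaction functions simultaneously: (1 − (−1/3)(−1/3))q_{Largo} = 121/6 − (1/3)·(107/6), so (8/9)q_{Largo} = 128/9 and q_{Largo} = 16.
Then q_{Pike} = 107/6 − (1/3)·16 = 12.5.

16, 12.5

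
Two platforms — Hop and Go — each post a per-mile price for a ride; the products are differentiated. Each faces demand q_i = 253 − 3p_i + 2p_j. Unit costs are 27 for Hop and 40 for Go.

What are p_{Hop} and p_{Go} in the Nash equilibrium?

Hop's profit: π = (p_{Hop} − 27)(253 − 3p_{Hop} + 2p_{Go}).
∂π/∂p_{Hop} = 334 − 6p_{Hop} + 2p_{Go} = 0 ⇒ p_{Hop} = 167/3 + (1/3)p_{Go}.
Similarly p_{Go} = 373/6 + (1/3)p_{Hop}.
Plugging p_{Go} into Hop's best response: p_{Hop} = 167/3 + (1/3)(373/6 + (1/3)p_{Hop}) ⇒ (8/9)p_{Hop} = 1375/18, so p_{Hop} = 85.9375.
Then p_{Go} = 373/6 + (1/3)·85.9375 = 90.8125.

85.9375, 90.8125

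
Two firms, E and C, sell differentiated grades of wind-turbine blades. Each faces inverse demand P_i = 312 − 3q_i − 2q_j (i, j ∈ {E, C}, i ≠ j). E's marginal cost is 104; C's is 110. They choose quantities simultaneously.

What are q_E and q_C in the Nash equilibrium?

Firm E's profit: π = q_E(312 − 3q_E − 2q_C) − 104q_E.
∂π/∂q_E = 208 − 6q_E − 2q_C = 0 ⇒ q_E = 104/3 − (1/3)q_C.
Similarly q_C = 101/3 − (1/3)q_E.
Substituting the second reaction function into the first: q_E = 104/3 − (1/3)(101/3 − (1/3)q_E), which gives (8/9)q_E = 211/9 ⇒ q_E = 26.375.
Then q_C = 101/3 − (1/3)·26.375 = 24.875.

26.375, 24.875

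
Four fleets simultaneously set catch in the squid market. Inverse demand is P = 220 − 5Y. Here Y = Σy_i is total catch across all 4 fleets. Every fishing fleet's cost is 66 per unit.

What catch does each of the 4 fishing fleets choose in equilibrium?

6.16

A representative fishing fleet's profit is π_i = y_i(220 − 5Y) − 66y_i, with Y = y_i + Σ_{j≠i} y_j.
First-order condition: 154 − 10y_i − 5Σ_{j≠i} y_j = 0.
With identical fishing fleets, set every y_j = y: then 154 − 10y − 15y = 0, i.e. y = 154/25 = 6.16.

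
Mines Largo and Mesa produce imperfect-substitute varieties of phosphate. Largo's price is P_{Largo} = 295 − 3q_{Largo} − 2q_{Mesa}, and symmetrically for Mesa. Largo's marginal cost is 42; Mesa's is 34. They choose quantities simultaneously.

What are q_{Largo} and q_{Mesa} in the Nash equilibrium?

Mine Largo's profit: π = q_{Largo}(295 − 3q_{Largo} − 2q_{Mesa}) − 42q_{Largo}.
∂π/∂q_{Largo} = 253 − 6q_{Largo} − 2q_{Mesa} = 0 ⇒ q_{Largo} = 253/6 − (1/3)q_{Mesa}.
Similarly q_{Mesa} = 43.5 − (1/3)q_{Largo}.
Substituting the second reaction function into the first: q_{Largo} = 253/6 − (1/3)(43.5 − (1/3)q_{Largo}), which gives (8/9)q_{Largo} = 83/3 ⇒ q_{Largo} = 31.125.
Then q_{Mesa} = 43.5 − (1/3)·31.125 = 33.125.

31.125, 33.125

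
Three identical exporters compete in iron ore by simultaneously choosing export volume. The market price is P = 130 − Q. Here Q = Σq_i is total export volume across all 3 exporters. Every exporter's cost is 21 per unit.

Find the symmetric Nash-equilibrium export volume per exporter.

A representative exporter's profit is π_i = q_i(130 − Q) − 21q_i, with Q = q_i + Σ_{j≠i} q_j.
First-order condition: 109 − 2q_i − Σ_{j≠i} q_j = 0.
Imposing symmetry (q_j = q for all j) turns Σ_{j≠i} q_j into 2q, so 109 = 4q and q = 27.25.

27.25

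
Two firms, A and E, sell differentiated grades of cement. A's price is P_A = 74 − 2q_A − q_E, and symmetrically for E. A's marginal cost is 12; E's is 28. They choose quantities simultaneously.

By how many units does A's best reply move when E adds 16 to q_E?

-4

Firm A's profit: π = q_A(74 − 2q_A − q_E) − 12q_A.
∂π/∂q_A = 62 − 4q_A − q_E = 0 ⇒ q_A = 15.5 − 0.25q_E.
The reaction-function slope is −0.25, so a 16-unit rise in q_E moves q_A by −0.25 × 16 = −4. A's best response falls — the actions are strategic substitutes.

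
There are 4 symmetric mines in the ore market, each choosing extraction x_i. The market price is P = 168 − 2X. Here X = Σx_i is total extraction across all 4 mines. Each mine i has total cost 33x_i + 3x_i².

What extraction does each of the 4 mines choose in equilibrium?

8.4375

A representative mine's profit is π_i = x_i(168 − 2X) − 33x_i − 3x_i², with X = x_i + Σ_{j≠i} x_j.
First-order condition: 135 − 10x_i − 2Σ_{j≠i} x_j = 0.
In a symmetric equilibrium every mine chooses the same x, so Σ_{j≠i} x_j = 3x. The condition becomes 135 − 16x = 0, giving x = 135/16 = 8.4375.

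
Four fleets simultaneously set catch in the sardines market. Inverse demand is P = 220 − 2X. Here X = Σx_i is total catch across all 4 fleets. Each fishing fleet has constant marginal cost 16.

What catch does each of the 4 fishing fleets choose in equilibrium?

20.4

A representative fishing fleet's profit is π_i = x_i(220 − 2X) − 16x_i, with X = x_i + Σ_{j≠i} x_j.
First-order condition: 204 − 4x_i − 2Σ_{j≠i} x_j = 0.
Imposing symmetry (x_j = x for all j) turns Σ_{j≠i} x_j into 3x, so 204 = 10x and x = 20.4.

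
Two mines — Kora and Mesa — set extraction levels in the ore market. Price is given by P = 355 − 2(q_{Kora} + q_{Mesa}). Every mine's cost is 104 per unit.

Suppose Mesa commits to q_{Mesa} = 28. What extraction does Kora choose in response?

Mine Kora's profit: π = q_{Kora}(355 − 2(q_{Kora} + q_{Mesa})) − 104q_{Kora}.
∂π/∂q_{Kora} = 251 − 4q_{Kora} − 2q_{Mesa} = 0, so q_{Kora} = 62.75 − 0.5q_{Mesa}.
At q_{Mesa} = 28: q_{Kora} = 62.75 − 0.5·28 = 48.75.

48.75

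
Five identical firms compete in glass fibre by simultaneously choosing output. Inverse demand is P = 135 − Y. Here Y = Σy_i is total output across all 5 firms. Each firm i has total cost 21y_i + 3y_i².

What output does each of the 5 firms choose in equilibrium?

9.5

A representative firm's profit is π_i = y_i(135 − Y) − 21y_i − 3y_i², with Y = y_i + Σ_{j≠i} y_j.
First-order condition: 114 − 8y_i − Σ_{j≠i} y_j = 0.
With identical firms, set every y_j = y: then 114 − 8y − 4y = 0, i.e. y = 114/12 = 9.5.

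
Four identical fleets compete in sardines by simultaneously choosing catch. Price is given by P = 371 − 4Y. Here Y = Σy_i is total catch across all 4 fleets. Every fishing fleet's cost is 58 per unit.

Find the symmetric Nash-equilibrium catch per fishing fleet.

A representative fishing fleet's profit is π_i = y_i(371 − 4Y) − 58y_i, with Y = y_i + Σ_{j≠i} y_j.
First-order condition: 313 − 8y_i − 4Σ_{j≠i} y_j = 0.
Imposing symmetry (y_j = y for all j) turns Σ_{j≠i} y_j into 3y, so 313 = 20y and y = 15.65.

15.65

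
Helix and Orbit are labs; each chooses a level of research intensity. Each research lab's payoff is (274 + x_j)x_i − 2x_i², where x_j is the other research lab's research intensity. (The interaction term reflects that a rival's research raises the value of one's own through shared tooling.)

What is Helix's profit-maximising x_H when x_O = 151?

106.25

Helix's payoff is (274 + x_O)x_H − 2x_H².
∂π/∂x_H = 274 + x_O − 4x_H = 0, so x_H = 68.5 + 0.25x_O.
At x_O = 151: x_H = 68.5 + 0.25·151 = 106.25.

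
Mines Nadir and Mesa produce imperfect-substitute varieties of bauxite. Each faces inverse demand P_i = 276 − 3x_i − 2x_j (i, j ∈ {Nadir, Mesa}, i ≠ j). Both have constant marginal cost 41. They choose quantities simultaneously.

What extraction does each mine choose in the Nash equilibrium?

Mine Nadir's profit: π = x_{Nadir}(276 − 3x_{Nadir} − 2x_{Mesa}) − 41x_{Nadir}.
∂π/∂x_{Nadir} = 235 − 6x_{Nadir} − 2x_{Mesa} = 0 ⇒ x_{Nadir} = 235/6 − (1/3)x_{Mesa}.
Setting x_{Nadir} = x_{Mesa} in the reaction function: x_{Nadir} = 235/6 − (1/3)x_{Nadir}, so x_{Nadir} = (235/6) / (4/3) = 29.375.

29.375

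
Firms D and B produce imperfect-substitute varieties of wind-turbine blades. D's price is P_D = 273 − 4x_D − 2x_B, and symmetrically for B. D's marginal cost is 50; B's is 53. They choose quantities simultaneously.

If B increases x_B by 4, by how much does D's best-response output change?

-1

Firm D's profit: π = x_D(273 − 4x_D − 2x_B) − 50x_D.
∂π/∂x_D = 223 − 8x_D − 2x_B = 0 ⇒ x_D = 27.875 − 0.25x_B.
The reaction-function slope is −0.25, so a 4-unit rise in x_B moves x_D by −0.25 × 4 = −1. D's best response falls — the actions are strategic substitutes.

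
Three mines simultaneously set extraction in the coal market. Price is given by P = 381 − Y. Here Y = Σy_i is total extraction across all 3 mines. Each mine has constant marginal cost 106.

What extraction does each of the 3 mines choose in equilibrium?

68.75

A representative mine's profit is π_i = y_i(381 − Y) − 106y_i, with Y = y_i + Σ_{j≠i} y_j.
First-order condition: 275 − 2y_i − Σ_{j≠i} y_j = 0.
Imposing symmetry (y_j = y for all j) turns Σ_{j≠i} y_j into 2y, so 275 = 4y and y = 68.75.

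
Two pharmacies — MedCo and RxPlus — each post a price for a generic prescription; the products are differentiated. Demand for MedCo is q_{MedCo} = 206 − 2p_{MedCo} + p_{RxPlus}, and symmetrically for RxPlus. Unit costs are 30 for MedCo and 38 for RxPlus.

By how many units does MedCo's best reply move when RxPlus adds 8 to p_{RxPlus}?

MedCo's profit: π = (p_{MedCo} − 30)(206 − 2p_{MedCo} + p_{RxPlus}).
∂π/∂p_{MedCo} = 266 − 4p_{MedCo} + p_{RxPlus} = 0 ⇒ p_{MedCo} = 66.5 + 0.25p_{RxPlus}.
The reaction-function slope is 0.25, so an 8-unit rise in p_{RxPlus} moves p_{MedCo} by 0.25 × 8 = 2. MedCo's best response rises — the actions are strategic complements.

2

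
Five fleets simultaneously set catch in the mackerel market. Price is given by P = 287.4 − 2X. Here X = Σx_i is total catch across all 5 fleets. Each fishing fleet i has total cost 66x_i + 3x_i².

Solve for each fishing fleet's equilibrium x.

12.3

A representative fishing fleet's profit is π_i = x_i(287.4 − 2X) − 66x_i − 3x_i², with X = x_i + Σ_{j≠i} x_j.
First-order condition: 221.4 − 10x_i − 2Σ_{j≠i} x_j = 0.
With identical fishing fleets, set every x_j = x: then 221.4 − 10x − 8x = 0, i.e. x = 221.4/18 = 12.3.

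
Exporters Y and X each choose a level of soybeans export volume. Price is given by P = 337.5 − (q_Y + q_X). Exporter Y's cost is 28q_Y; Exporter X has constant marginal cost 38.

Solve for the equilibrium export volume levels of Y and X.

106.5, 96.5

Exporter Y's profit: π = q_Y(337.5 − (q_Y + q_X)) − 28q_Y.
∂π/∂q_Y = 309.5 − 2q_Y − q_X = 0, so q_Y = 154.75 − 0.5q_X.
By the same steps for X: q_X = 149.75 − 0.5q_Y.
Solving the two reaction functions simultaneously: (1 − (−0.5)(−0.5))q_Y = 154.75 − 0.5·149.75, so 0.75q_Y = 79.875 and q_Y = 106.5.
Then q_X = 149.75 − 0.5·106.5 = 96.5.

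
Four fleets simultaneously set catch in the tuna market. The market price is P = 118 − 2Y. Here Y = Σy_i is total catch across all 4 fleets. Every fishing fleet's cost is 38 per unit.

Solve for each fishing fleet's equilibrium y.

A representative fishing fleet's profit is π_i = y_i(118 − 2Y) − 38y_i, with Y = y_i + Σ_{j≠i} y_j.
First-order condition: 80 − 4y_i − 2Σ_{j≠i} y_j = 0.
Imposing symmetry (y_j = y for all j) turns Σ_{j≠i} y_j into 3y, so 80 = 10y and y = 8.

8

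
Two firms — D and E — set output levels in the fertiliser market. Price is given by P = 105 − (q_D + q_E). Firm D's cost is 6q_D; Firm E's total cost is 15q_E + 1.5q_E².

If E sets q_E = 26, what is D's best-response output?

36.5

Firm D's profit: π = q_D(105 − (q_D + q_E)) − 6q_D.
∂π/∂q_D = 99 − 2q_D − q_E = 0, so q_D = 49.5 − 0.5q_E.
At q_E = 26: q_D = 49.5 − 0.5·26 = 36.5.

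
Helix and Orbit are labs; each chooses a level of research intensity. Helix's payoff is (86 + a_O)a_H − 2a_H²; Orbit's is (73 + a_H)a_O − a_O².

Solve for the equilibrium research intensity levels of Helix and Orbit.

35, 54

Expanding Helix's payoff: 86a_H + a_Oa_H − 2a_H².
∂π/∂a_H = 86 + a_O − 4a_H = 0, so a_H = 21.5 + 0.25a_O.
Likewise for Orbit: a_O = 36.5 + 0.5a_H.
Plugging a_O into Helix's best response: a_H = 21.5 + 0.25(36.5 + 0.5a_H) ⇒ 0.875a_H = 30.625, so a_H = 35.
Then a_O = 36.5 + 0.5·35 = 54.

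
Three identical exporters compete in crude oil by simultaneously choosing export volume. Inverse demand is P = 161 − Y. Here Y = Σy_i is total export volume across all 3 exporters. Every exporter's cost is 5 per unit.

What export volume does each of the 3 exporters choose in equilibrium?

A representative exporter's profit is π_i = y_i(161 − Y) − 5y_i, with Y = y_i + Σ_{j≠i} y_j.
First-order condition: 156 − 2y_i − Σ_{j≠i} y_j = 0.
Imposing symmetry (y_j = y for all j) turns Σ_{j≠i} y_j into 2y, so 156 = 4y and y = 39.

39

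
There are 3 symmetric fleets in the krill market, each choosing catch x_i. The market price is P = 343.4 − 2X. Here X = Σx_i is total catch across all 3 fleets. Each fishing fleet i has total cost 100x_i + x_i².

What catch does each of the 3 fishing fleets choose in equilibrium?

A representative fishing fleet's profit is π_i = x_i(343.4 − 2X) − 100x_i − x_i², with X = x_i + Σ_{j≠i} x_j.
First-order condition: 243.4 − 6x_i − 2Σ_{j≠i} x_j = 0.
With identical fishing fleets, set every x_j = x: then 243.4 − 6x − 4x = 0, i.e. x = 243.4/10 = 24.34.

24.34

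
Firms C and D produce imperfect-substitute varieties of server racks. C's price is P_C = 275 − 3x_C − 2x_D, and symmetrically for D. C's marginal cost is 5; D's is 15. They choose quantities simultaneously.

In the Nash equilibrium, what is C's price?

Firm C's profit: π = x_C(275 − 3x_C − 2x_D) − 5x_C.
∂π/∂x_C = 270 − 6x_C − 2x_D = 0 ⇒ x_C = 45 − (1/3)x_D.
Similarly x_D = 130/3 − (1/3)x_C.
Substituting the second reaction function into the first: x_C = 45 − (1/3)(130/3 − (1/3)x_C), which gives (8/9)x_C = 275/9 ⇒ x_C = 34.375.
Then x_D = 130/3 − (1/3)·34.375 = 31.875.
P_C = 275 − 3·34.375 − 2·31.875 = 108.125.

108.125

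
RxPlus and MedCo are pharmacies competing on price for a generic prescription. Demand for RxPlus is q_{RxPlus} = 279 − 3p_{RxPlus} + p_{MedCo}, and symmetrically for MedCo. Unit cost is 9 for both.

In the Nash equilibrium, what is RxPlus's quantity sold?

156.6

RxPlus's profit: π = (p_{RxPlus} − 9)(279 − 3p_{RxPlus} + p_{MedCo}).
∂π/∂p_{RxPlus} = 306 − 6p_{RxPlus} + p_{MedCo} = 0 ⇒ p_{RxPlus} = 51 + (1/6)p_{MedCo}.
By symmetry p_{MedCo} = p_{RxPlus}; substituting into the reaction function, (5/6)p_{RxPlus} = 51 and p_{RxPlus} = 61.2.
q_{RxPlus} = 279 − 3·61.2 + 61.2 = 156.6.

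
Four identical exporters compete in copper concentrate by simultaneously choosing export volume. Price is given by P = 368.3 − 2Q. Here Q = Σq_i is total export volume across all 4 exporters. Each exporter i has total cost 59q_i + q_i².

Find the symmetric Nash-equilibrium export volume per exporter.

A representative exporter's profit is π_i = q_i(368.3 − 2Q) − 59q_i − q_i², with Q = q_i + Σ_{j≠i} q_j.
First-order condition: 309.3 − 6q_i − 2Σ_{j≠i} q_j = 0.
With identical exporters, set every q_j = q: then 309.3 − 6q − 6q = 0, i.e. q = 309.3/12 = 25.775.

25.775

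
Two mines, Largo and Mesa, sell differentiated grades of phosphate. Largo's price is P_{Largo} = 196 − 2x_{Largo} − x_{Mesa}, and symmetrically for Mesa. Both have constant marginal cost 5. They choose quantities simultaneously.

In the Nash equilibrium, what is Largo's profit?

Mine Largo's profit: π = x_{Largo}(196 − 2x_{Largo} − x_{Mesa}) − 5x_{Largo}.
∂π/∂x_{Largo} = 191 − 4x_{Largo} − x_{Mesa} = 0 ⇒ x_{Largo} = 47.75 − 0.25x_{Mesa}.
By symmetry x_{Mesa} = x_{Largo}; substituting into the reaction function, 1.25x_{Largo} = 47.75 and x_{Largo} = 38.2.
P_{Largo} = 196 − 2·38.2 − 38.2 = 81.4.
Profit = (81.4 − 5)·38.2 = 2918.48.

2918.48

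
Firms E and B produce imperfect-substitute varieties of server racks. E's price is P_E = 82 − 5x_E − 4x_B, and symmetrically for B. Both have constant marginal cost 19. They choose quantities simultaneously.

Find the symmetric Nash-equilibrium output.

Firm E's profit: π = x_E(82 − 5x_E − 4x_B) − 19x_E.
∂π/∂x_E = 63 − 10x_E − 4x_B = 0 ⇒ x_E = 6.3 − 0.4x_B.
Setting x_E = x_B in the reaction function: x_E = 6.3 − 0.4x_E, so x_E = 6.3 / 1.4 = 4.5.

4.5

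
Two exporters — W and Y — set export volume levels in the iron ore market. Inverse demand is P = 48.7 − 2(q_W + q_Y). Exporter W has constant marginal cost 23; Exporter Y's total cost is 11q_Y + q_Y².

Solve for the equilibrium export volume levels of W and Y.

3.94, 4.97

Exporter W's profit: π = q_W(48.7 − 2(q_W + q_Y)) − 23q_W.
∂π/∂q_W = 25.7 − 4q_W − 2q_Y = 0, so q_W = 6.425 − 0.5q_Y.
For Y: ∂π/∂q_Y = 37.7 − 6q_Y − 2q_W = 0 ⇒ q_Y = 377/60 − (1/3)q_W.
Plugging q_Y into W's best response: q_W = 6.425 − 0.5(377/60 − (1/3)q_W) ⇒ (5/6)q_W = 197/60, so q_W = 3.94.
Then q_Y = 377/60 − (1/3)·3.94 = 4.97.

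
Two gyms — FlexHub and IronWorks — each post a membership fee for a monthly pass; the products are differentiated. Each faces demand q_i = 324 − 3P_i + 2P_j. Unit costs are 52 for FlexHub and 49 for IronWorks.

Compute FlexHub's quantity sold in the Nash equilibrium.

FlexHub's profit: π = (P_{FlexHub} − 52)(324 − 3P_{FlexHub} + 2P_{IronWorks}).
∂π/∂P_{FlexHub} = 480 − 6P_{FlexHub} + 2P_{IronWorks} = 0 ⇒ P_{FlexHub} = 80 + (1/3)P_{IronWorks}.
Similarly P_{IronWorks} = 78.5 + (1/3)P_{FlexHub}.
Plugging P_{IronWorks} into FlexHub's best response: P_{FlexHub} = 80 + (1/3)(78.5 + (1/3)P_{FlexHub}) ⇒ (8/9)P_{FlexHub} = 637/6, so P_{FlexHub} = 119.4375.
Then P_{IronWorks} = 78.5 + (1/3)·119.4375 = 118.3125.
q_{FlexHub} = 324 − 3·119.4375 + 2·118.3125 = 202.3125.

202.3125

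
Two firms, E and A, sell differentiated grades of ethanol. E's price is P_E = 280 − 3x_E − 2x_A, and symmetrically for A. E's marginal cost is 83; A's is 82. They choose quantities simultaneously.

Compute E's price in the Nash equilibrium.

156.6875

Firm E's profit: π = x_E(280 − 3x_E − 2x_A) − 83x_E.
∂π/∂x_E = 197 − 6x_E − 2x_A = 0 ⇒ x_E = 197/6 − (1/3)x_A.
Similarly x_A = 33 − (1/3)x_E.
Substituting the second reaction function into the first: x_E = 197/6 − (1/3)(33 − (1/3)x_E), which gives (8/9)x_E = 131/6 ⇒ x_E = 24.5625.
Then x_A = 33 − (1/3)·24.5625 = 24.8125.
P_E = 280 − 3·24.5625 − 2·24.8125 = 156.6875.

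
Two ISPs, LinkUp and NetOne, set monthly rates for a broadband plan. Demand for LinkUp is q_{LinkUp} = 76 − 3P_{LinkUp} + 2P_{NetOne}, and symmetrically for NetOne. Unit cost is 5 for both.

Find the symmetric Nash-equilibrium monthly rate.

LinkUp's profit: π = (P_{LinkUp} − 5)(76 − 3P_{LinkUp} + 2P_{NetOne}).
∂π/∂P_{LinkUp} = 91 − 6P_{LinkUp} + 2P_{NetOne} = 0 ⇒ P_{LinkUp} = 91/6 + (1/3)P_{NetOne}.
The game is symmetric, so in equilibrium P_{NetOne} = P_{LinkUp}: the reaction function gives (2/3)P_{LinkUp} = 91/6, hence P_{LinkUp} = 22.75.

22.75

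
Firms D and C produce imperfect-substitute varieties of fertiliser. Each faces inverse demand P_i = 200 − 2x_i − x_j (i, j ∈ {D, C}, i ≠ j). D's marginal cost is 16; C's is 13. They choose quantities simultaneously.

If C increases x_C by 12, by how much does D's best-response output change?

-3

Firm D's profit: π = x_D(200 − 2x_D − x_C) − 16x_D.
∂π/∂x_D = 184 − 4x_D − x_C = 0 ⇒ x_D = 46 − 0.25x_C.
The reaction-function slope is −0.25, so a 12-unit rise in x_C moves x_D by −0.25 × 12 = −3. D's best response falls — the actions are strategic substitutes.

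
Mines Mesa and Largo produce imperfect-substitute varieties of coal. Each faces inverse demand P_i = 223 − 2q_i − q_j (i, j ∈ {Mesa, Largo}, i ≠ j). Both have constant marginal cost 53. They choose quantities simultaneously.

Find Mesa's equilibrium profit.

Mine Mesa's profit: π = q_{Mesa}(223 − 2q_{Mesa} − q_{Largo}) − 53q_{Mesa}.
∂π/∂q_{Mesa} = 170 − 4q_{Mesa} − q_{Largo} = 0 ⇒ q_{Mesa} = 42.5 − 0.25q_{Largo}.
Setting q_{Mesa} = q_{Largo} in the reaction function: q_{Mesa} = 42.5 − 0.25q_{Mesa}, so q_{Mesa} = 42.5 / 1.25 = 34.
P_{Mesa} = 223 − 2·34 − 34 = 121.
Profit = (121 − 53)·34 = 2312.

2312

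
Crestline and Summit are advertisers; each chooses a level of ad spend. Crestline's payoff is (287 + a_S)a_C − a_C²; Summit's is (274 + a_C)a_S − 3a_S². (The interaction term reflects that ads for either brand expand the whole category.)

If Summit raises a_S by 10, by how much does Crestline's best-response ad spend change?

5

Expanding Crestline's payoff: 287a_C + a_Sa_C − a_C².
∂π/∂a_C = 287 + a_S − 2a_C = 0, so a_C = 143.5 + 0.5a_S.
The reaction-function slope is 0.5, so a 10-unit rise in a_S moves a_C by 0.5 × 10 = 5. Crestline's best response rises — the actions are strategic complements.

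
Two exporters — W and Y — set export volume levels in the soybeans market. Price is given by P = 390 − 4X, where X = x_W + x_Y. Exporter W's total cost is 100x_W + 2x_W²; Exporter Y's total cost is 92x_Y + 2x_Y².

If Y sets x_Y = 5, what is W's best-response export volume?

Exporter W's profit: π = x_W(390 − 4(x_W + x_Y)) − 100x_W − 2x_W².
∂π/∂x_W = 290 − 12x_W − 4x_Y = 0, so x_W = 145/6 − (1/3)x_Y.
At x_Y = 5: x_W = 145/6 − (1/3)·5 = 22.5.

22.5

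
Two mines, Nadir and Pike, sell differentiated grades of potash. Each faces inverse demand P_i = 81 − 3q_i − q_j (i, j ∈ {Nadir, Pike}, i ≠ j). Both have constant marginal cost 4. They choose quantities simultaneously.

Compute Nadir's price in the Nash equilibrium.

Mine Nadir's profit: π = q_{Nadir}(81 − 3q_{Nadir} − q_{Pike}) − 4q_{Nadir}.
∂π/∂q_{Nadir} = 77 − 6q_{Nadir} − q_{Pike} = 0 ⇒ q_{Nadir} = 77/6 − (1/6)q_{Pike}.
Setting q_{Nadir} = q_{Pike} in the reaction function: q_{Nadir} = 77/6 − (1/6)q_{Nadir}, so q_{Nadir} = (77/6) / (7/6) = 11.
P_{Nadir} = 81 − 3·11 − 11 = 37.

37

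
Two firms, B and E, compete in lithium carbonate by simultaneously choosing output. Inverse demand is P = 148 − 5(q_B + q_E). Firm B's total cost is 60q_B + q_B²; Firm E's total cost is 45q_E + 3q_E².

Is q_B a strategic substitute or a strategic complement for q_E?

strategic substitutes

Firm B's profit: π = q_B(148 − 5(q_B + q_E)) − 60q_B − q_B².
∂π/∂q_B = 88 − 12q_B − 5q_E = 0, so q_B = 22/3 − (5/12)q_E.
The best-response slope dq_B/dq_E = −5/12 < 0: the reaction function is downward-sloping, so the choices are strategic substitutes.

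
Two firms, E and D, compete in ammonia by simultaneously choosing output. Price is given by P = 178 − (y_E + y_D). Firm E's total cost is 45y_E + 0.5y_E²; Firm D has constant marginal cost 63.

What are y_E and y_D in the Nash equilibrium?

30.2, 42.4

Firm E's profit: π = y_E(178 − (y_E + y_D)) − 45y_E − 0.5y_E².
∂π/∂y_E = 133 − 3y_E − y_D = 0, so y_E = 133/3 − (1/3)y_D.
For D: ∂π/∂y_D = 115 − 2y_D − y_E = 0 ⇒ y_D = 57.5 − 0.5y_E.
Plugging y_D into E's best response: y_E = 133/3 − (1/3)(57.5 − 0.5y_E) ⇒ (5/6)y_E = 151/6, so y_E = 30.2.
Then y_D = 57.5 − 0.5·30.2 = 42.4.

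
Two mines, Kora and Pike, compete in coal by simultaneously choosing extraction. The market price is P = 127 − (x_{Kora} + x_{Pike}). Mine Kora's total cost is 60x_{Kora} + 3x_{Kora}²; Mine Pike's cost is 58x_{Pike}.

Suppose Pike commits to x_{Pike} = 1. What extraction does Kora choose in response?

Mine Kora's profit: π = x_{Kora}(127 − (x_{Kora} + x_{Pike})) − 60x_{Kora} − 3x_{Kora}².
∂π/∂x_{Kora} = 67 − 8x_{Kora} − x_{Pike} = 0, so x_{Kora} = 8.375 − 0.125x_{Pike}.
At x_{Pike} = 1: x_{Kora} = 8.375 − 0.125·1 = 8.25.

8.25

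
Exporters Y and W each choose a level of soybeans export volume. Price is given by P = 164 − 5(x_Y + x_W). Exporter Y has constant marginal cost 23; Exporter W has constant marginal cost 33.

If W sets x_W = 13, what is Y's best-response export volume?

7.6

Exporter Y's profit: π = x_Y(164 − 5(x_Y + x_W)) − 23x_Y.
∂π/∂x_Y = 141 − 10x_Y − 5x_W = 0, so x_Y = 14.1 − 0.5x_W.
At x_W = 13: x_Y = 14.1 − 0.5·13 = 7.6.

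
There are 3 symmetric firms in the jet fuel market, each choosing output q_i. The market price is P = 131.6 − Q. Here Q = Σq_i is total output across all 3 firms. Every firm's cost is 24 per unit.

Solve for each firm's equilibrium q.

26.9

A representative firm's profit is π_i = q_i(131.6 − Q) − 24q_i, with Q = q_i + Σ_{j≠i} q_j.
First-order condition: 107.6 − 2q_i − Σ_{j≠i} q_j = 0.
In a symmetric equilibrium every firm chooses the same q, so Σ_{j≠i} q_j = 2q. The condition becomes 107.6 − 4q = 0, giving q = 107.6/4 = 26.9.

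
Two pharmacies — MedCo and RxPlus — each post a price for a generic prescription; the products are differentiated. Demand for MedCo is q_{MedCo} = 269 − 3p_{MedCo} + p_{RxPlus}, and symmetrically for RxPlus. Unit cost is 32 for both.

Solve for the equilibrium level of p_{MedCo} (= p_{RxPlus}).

MedCo's profit: π = (p_{MedCo} − 32)(269 − 3p_{MedCo} + p_{RxPlus}).
∂π/∂p_{MedCo} = 365 − 6p_{MedCo} + p_{RxPlus} = 0 ⇒ p_{MedCo} = 365/6 + (1/6)p_{RxPlus}.
By symmetry p_{RxPlus} = p_{MedCo}; substituting into the reaction function, (5/6)p_{MedCo} = 365/6 and p_{MedCo} = 73.

73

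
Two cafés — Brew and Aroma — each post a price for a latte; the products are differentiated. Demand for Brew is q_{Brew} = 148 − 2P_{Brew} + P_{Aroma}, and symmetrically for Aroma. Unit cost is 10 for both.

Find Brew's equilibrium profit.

Brew's profit: π = (P_{Brew} − 10)(148 − 2P_{Brew} + P_{Aroma}).
∂π/∂P_{Brew} = 168 − 4P_{Brew} + P_{Aroma} = 0 ⇒ P_{Brew} = 42 + 0.25P_{Aroma}.
The game is symmetric, so in equilibrium P_{Aroma} = P_{Brew}: the reaction function gives 0.75P_{Brew} = 42, hence P_{Brew} = 56.
q_{Brew} = 148 − 2·56 + 56 = 92.
Profit = (56 − 10)·92 = 4232.

4232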